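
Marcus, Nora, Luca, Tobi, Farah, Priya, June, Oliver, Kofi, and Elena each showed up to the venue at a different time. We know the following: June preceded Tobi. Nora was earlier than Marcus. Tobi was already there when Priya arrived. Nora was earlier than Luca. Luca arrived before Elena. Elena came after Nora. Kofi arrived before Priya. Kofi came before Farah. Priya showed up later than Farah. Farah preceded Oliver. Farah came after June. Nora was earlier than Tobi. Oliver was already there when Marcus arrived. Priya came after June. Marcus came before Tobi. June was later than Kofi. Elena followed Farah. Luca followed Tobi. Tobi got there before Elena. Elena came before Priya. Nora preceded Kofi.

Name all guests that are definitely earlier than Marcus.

Farah, June, Kofi, Nora, Oliver

Directly stated before Marcus: Nora and Oliver.
Farah reaches Marcus via Farah → Oliver → Marcus.
June reaches Marcus via June → Farah → Oliver → Marcus.
Kofi reaches Marcus via Kofi → Farah → Oliver → Marcus.
No chain forces Priya (or any of the others) ahead of Marcus.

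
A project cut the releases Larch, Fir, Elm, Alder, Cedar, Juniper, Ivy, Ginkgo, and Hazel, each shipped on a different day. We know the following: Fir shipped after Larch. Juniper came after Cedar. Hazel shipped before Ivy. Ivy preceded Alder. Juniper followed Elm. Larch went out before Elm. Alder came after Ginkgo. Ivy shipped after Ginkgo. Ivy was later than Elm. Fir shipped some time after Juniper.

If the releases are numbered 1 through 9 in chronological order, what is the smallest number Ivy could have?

5

Elm, Ginkgo, Hazel, and Larch must all come before Ivy — 4 forced predecessors.
Nothing else is forced ahead of Ivy, so its earliest slot is position 4 + 1 = 5.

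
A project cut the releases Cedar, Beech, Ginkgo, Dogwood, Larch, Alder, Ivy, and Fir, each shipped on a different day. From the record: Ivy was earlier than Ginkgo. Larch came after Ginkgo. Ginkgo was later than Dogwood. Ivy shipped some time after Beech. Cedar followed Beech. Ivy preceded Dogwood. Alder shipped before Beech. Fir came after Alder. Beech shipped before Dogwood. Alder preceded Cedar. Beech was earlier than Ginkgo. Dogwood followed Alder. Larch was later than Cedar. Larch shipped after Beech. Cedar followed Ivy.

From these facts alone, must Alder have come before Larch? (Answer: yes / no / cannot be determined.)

Chain the constraints: Alder → Beech → Larch. Each link is directly stated, so Alder comes before Larch.

yes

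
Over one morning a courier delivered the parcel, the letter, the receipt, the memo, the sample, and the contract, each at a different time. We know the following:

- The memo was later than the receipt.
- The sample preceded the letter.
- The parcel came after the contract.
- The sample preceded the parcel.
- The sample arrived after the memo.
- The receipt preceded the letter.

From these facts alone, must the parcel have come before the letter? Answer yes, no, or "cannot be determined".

cannot be determined

No chain of stated constraints runs from the parcel to the letter, and none runs from the letter to the parcel either.
So the relative order of the parcel and the letter is not fixed by the given facts.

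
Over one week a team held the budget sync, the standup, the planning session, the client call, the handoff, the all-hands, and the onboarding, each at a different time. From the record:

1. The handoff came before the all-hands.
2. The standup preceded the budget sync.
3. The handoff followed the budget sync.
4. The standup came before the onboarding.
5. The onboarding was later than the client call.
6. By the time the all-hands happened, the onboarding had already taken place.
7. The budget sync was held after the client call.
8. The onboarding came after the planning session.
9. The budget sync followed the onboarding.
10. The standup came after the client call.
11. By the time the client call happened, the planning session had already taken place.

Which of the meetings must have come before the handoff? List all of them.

Directly stated before the handoff: the budget sync.
The client call reaches the handoff via the client call → the budget sync → the handoff.
The onboarding reaches the handoff via the onboarding → the budget sync → the handoff.
The planning session reaches the handoff via the planning session → the client call → the budget sync → the handoff.
Likewise the standup reaches the handoff by chaining the stated constraints.
No chain forces the all-hands ahead of the handoff.

the budget sync, the client call, the onboarding, the planning session, the standup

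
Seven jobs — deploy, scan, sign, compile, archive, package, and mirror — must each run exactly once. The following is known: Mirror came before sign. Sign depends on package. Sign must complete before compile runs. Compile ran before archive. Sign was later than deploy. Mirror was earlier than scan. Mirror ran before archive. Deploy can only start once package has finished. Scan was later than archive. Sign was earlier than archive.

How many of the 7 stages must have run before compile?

4

Directly stated before compile: sign.
Deploy reaches compile via deploy → sign → compile.
Mirror reaches compile via mirror → sign → compile.
Package reaches compile via package → sign → compile.
No chain forces scan (or any of the others) ahead of compile.
That's deploy, mirror, package, and sign — 4 in all.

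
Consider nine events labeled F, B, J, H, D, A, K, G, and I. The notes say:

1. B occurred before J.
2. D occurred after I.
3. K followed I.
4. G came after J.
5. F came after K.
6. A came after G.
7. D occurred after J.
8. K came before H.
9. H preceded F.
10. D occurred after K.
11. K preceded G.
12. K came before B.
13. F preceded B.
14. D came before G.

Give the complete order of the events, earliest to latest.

The constraints fix every adjacent pair, so only one ordering works:
I → K → H → F → B → J → D → G → A.

I, K, H, F, B, J, D, G, A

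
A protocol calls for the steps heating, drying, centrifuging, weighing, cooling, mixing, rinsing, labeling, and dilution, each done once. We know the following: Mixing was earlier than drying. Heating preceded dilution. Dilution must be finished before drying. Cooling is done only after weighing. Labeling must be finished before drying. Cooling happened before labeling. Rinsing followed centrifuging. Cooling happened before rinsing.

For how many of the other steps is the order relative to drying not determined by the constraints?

Forced before drying: cooling, dilution, heating, labeling, mixing, and weighing.
That leaves centrifuging and rinsing with no forced order relative to drying — 2.

2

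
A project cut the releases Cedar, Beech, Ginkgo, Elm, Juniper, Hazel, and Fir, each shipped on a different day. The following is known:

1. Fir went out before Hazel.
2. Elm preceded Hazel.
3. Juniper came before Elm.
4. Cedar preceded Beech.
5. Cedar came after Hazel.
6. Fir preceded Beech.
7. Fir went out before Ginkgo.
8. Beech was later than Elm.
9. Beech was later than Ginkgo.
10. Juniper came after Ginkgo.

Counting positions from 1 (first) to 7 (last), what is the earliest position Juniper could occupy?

Fir and Ginkgo must both come before Juniper — 2 forced predecessors.
Nothing else is forced ahead of Juniper, so its earliest slot is position 2 + 1 = 3.

3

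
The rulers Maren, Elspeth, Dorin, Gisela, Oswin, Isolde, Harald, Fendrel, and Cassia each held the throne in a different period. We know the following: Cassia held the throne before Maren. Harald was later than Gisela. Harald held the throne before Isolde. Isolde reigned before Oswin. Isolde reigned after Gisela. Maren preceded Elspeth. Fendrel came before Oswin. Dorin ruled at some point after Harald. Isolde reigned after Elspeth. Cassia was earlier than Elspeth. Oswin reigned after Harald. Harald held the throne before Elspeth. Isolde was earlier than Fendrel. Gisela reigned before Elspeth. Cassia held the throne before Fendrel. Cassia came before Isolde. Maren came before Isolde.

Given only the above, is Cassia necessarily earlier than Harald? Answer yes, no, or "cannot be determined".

cannot be determined

No chain of stated constraints runs from Cassia to Harald, and none runs from Harald to Cassia either.
So the relative order of Cassia and Harald is not fixed by the given facts.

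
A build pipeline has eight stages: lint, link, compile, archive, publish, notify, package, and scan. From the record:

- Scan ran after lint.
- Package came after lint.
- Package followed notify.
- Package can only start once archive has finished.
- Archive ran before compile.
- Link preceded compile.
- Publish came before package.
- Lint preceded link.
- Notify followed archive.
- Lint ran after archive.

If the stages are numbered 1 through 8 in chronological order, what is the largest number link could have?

Link must come before compile — 1 stage forced after it.
Everything else can be placed before link in some valid order, so link can sit as late as position 8 − 1 = 7.

7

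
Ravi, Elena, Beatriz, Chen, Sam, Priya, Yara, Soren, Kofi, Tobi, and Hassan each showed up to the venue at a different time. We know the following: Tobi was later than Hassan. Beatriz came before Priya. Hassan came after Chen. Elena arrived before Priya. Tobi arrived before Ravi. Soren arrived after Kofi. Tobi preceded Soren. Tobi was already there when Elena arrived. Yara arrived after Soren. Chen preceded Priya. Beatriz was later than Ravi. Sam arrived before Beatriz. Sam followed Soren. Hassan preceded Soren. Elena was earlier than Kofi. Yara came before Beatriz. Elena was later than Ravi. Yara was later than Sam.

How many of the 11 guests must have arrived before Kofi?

Directly stated before Kofi: Elena.
Chen reaches Kofi via Chen → Hassan → Tobi → Elena → Kofi.
Hassan reaches Kofi via Hassan → Tobi → Elena → Kofi.
Ravi reaches Kofi via Ravi → Elena → Kofi.
Likewise Tobi reaches Kofi by chaining the stated constraints.
That's Chen, Elena, Hassan, Ravi, and Tobi — 5 in all.

5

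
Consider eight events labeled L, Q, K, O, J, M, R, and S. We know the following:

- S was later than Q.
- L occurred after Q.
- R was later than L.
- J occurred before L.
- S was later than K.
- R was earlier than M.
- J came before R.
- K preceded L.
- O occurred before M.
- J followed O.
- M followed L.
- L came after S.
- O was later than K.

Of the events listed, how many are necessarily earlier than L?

Directly stated before L: J, K, Q, and S.
O reaches L via O → J → L.
That's J, K, O, Q, and S — 5 in all.

5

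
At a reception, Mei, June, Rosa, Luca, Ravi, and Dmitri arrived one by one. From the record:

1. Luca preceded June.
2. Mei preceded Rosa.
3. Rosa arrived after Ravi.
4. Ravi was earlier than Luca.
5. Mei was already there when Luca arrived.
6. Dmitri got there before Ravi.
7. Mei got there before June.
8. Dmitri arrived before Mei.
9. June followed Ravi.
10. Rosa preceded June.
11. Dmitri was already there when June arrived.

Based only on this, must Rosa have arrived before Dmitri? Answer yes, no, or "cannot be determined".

Tracing the constraints gives Dmitri → Ravi → Rosa, so Dmitri must come before Rosa.
That means Rosa cannot be before Dmitri.

no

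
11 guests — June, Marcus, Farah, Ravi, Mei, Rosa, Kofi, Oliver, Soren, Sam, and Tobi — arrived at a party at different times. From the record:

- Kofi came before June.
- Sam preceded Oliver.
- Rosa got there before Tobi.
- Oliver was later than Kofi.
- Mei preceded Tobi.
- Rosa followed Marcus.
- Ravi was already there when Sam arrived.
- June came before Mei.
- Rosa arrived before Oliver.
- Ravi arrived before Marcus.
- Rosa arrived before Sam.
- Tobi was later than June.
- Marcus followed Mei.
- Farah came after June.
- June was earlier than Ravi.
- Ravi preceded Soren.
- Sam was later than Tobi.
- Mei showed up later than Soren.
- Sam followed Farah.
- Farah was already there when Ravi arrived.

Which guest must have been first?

Kofi has a chain of constraints placing them before every other guest, so Kofi must be first.

Kofi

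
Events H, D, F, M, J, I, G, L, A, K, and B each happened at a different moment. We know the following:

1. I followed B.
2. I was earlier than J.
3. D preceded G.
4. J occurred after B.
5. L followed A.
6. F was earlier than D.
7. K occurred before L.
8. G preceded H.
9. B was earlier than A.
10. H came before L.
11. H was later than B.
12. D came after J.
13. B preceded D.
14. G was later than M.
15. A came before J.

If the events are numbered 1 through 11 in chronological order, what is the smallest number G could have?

8

A, B, D, F, I, J, and M must all come before G — 7 forced predecessors.
Nothing else is forced ahead of G, so its earliest slot is position 7 + 1 = 8.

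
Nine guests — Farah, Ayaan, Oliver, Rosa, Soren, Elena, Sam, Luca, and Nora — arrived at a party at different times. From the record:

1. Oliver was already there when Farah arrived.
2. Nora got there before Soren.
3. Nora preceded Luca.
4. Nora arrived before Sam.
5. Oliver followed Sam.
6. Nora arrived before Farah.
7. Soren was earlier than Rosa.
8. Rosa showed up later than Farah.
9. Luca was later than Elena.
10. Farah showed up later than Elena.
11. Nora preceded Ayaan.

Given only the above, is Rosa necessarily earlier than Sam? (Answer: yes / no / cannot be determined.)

no

Tracing the constraints gives Sam → Oliver → Farah → Rosa, so Sam must come before Rosa.
That means Rosa cannot be before Sam.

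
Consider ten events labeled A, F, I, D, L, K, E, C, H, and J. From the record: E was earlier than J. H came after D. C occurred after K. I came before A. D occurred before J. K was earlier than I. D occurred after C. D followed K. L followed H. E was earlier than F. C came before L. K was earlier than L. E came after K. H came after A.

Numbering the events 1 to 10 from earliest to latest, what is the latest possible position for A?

8

A must come before H and L — 2 events forced after it.
Everything else can be placed before A in some valid order, so A can sit as late as position 10 − 2 = 8.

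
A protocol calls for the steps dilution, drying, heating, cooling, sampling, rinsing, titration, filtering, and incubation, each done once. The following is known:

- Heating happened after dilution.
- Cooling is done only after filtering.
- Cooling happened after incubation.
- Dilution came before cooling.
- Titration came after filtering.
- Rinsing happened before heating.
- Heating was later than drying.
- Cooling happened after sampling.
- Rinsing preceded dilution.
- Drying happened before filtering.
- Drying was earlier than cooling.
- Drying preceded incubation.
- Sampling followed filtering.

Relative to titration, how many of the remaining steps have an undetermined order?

Forced before titration: drying and filtering.
That leaves cooling, dilution, heating, incubation, rinsing, and sampling with no forced order relative to titration — 6.

6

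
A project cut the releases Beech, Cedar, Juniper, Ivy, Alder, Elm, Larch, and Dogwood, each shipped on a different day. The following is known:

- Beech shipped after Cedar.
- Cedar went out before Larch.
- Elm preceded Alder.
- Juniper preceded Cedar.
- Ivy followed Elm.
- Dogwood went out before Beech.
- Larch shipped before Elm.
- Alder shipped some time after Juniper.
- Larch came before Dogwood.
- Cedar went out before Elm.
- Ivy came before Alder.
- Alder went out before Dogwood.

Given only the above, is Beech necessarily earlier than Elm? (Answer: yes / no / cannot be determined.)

no

Tracing the constraints gives Elm → Alder → Dogwood → Beech, so Elm must come before Beech.
That means Beech cannot be before Elm.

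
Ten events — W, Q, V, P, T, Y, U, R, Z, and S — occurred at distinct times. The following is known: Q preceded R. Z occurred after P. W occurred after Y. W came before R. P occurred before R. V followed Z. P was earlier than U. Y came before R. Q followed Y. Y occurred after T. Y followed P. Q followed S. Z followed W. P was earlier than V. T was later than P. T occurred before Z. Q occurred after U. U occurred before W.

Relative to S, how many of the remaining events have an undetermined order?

7

Forced after S: Q and R.
That leaves P, T, U, V, W, Y, and Z with no forced order relative to S — 7.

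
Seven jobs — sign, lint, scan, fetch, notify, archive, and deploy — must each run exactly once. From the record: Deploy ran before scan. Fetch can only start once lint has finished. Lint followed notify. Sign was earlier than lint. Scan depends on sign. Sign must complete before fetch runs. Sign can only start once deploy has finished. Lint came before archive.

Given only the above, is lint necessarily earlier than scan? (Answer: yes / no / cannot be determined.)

No chain of stated constraints runs from lint to scan, and none runs from scan to lint either.
So the relative order of lint and scan is not fixed by the given facts.

cannot be determined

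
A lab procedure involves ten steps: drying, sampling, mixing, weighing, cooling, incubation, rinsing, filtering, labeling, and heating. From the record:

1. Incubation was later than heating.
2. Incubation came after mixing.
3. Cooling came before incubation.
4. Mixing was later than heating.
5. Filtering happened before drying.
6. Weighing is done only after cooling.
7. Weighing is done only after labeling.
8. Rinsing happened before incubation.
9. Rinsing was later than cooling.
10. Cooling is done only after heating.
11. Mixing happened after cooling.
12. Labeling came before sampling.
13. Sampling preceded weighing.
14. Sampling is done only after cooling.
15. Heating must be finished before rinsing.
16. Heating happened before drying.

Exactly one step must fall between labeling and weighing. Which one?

Tracing the constraints gives labeling → sampling → weighing, so sampling sits after labeling and before weighing.
No other step is forced both after labeling and before weighing.

sampling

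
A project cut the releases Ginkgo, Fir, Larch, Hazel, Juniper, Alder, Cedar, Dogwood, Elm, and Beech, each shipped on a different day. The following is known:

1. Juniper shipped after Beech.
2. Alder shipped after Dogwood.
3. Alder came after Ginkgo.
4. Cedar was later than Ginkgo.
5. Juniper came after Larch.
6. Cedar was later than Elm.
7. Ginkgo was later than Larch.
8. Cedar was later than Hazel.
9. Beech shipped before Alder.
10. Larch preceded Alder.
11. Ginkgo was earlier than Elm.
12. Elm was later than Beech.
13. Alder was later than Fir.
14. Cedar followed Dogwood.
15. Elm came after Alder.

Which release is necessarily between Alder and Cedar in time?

Tracing the constraints gives Alder → Elm → Cedar, so Elm sits after Alder and before Cedar.
No other release is forced both after Alder and before Cedar.

Elm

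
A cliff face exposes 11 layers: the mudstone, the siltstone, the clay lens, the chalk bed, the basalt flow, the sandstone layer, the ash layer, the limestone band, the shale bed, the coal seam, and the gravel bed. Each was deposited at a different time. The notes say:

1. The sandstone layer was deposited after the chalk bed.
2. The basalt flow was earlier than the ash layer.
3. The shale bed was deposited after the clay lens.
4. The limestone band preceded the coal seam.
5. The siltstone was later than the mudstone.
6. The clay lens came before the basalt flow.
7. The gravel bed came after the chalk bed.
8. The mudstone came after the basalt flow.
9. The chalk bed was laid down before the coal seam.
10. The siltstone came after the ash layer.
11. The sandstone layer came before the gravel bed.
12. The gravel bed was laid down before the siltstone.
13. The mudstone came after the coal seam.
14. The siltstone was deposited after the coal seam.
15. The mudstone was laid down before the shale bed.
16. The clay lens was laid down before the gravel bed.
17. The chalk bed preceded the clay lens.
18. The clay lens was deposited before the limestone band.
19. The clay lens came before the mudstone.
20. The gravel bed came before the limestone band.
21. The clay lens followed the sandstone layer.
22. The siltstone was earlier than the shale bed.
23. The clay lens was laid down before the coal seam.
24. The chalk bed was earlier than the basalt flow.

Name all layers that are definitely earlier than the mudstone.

the basalt flow, the chalk bed, the clay lens, the coal seam, the gravel bed, the limestone band, the sandstone layer

Directly stated before the mudstone: the basalt flow, the clay lens, and the coal seam.
The chalk bed reaches the mudstone via the chalk bed → the clay lens → the mudstone.
The gravel bed reaches the mudstone via the gravel bed → the limestone band → the coal seam → the mudstone.
The limestone band reaches the mudstone via the limestone band → the coal seam → the mudstone.
Likewise the sandstone layer reaches the mudstone by chaining the stated constraints.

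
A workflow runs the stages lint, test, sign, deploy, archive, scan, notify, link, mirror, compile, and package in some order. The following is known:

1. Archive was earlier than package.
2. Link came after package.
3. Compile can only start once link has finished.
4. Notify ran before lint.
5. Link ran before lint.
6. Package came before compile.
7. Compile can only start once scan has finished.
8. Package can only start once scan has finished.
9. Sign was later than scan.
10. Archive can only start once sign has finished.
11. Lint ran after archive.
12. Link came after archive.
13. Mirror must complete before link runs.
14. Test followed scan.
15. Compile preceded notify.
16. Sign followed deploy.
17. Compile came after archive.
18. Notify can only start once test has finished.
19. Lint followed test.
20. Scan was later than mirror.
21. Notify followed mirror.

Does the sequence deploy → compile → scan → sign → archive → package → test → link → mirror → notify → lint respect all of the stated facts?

The constraints require link before compile, but in the proposed sequence compile appears ahead of link. That one violation is enough.

no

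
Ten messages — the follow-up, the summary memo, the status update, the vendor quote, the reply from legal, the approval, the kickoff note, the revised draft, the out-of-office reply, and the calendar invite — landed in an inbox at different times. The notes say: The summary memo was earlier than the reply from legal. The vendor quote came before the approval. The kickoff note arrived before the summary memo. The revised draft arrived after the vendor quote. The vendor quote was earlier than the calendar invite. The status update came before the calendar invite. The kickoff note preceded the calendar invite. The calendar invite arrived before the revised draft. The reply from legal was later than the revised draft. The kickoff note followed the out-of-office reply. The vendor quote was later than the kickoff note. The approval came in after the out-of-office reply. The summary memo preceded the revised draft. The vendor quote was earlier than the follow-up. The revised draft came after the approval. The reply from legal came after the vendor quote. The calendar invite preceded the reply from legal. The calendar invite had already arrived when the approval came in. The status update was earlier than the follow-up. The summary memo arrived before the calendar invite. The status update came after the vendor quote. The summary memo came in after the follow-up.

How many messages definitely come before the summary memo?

5

Directly stated before the summary memo: the follow-up and the kickoff note.
The out-of-office reply reaches the summary memo via the out-of-office reply → the kickoff note → the summary memo.
The status update reaches the summary memo via the status update → the follow-up → the summary memo.
The vendor quote reaches the summary memo via the vendor quote → the follow-up → the summary memo.
That's the follow-up, the kickoff note, the out-of-office reply, the status update, and the vendor quote — 5 in all.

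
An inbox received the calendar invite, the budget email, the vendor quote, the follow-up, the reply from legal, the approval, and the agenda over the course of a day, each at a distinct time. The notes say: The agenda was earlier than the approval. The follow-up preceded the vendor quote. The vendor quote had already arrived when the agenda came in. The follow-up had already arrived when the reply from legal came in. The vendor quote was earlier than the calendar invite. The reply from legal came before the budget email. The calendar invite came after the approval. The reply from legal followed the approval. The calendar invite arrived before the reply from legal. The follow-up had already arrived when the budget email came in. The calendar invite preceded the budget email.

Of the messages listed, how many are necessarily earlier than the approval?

Directly stated before the approval: the agenda.
The follow-up reaches the approval via the follow-up → the vendor quote → the agenda → the approval.
The vendor quote reaches the approval via the vendor quote → the agenda → the approval.
That's the agenda, the follow-up, and the vendor quote — 3 in all.

3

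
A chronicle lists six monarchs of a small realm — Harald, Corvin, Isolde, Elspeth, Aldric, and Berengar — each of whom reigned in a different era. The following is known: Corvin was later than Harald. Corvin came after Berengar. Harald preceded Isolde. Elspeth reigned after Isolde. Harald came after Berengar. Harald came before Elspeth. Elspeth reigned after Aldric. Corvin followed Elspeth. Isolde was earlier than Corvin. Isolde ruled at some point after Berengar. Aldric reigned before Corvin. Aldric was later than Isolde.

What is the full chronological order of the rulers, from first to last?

The constraints fix every adjacent pair, so only one ordering works:
Berengar → Harald → Isolde → Aldric → Elspeth → Corvin.

Berengar, Harald, Isolde, Aldric, Elspeth, Corvin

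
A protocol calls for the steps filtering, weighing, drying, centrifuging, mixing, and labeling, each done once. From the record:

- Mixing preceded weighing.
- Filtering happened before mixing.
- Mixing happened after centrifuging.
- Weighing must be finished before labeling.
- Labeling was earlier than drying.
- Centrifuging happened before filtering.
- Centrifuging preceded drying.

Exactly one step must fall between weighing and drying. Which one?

labeling

Tracing the constraints gives weighing → labeling → drying, so labeling sits after weighing and before drying.
No other step is forced both after weighing and before drying.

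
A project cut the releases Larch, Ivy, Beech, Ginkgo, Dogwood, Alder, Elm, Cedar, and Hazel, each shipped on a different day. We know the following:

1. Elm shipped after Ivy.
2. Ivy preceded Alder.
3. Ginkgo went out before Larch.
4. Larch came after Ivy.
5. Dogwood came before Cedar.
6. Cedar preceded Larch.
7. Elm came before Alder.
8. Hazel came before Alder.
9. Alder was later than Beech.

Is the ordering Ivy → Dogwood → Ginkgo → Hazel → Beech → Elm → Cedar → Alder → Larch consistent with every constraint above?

yes

Check each stated constraint against the proposed order — e.g. Ivy is ahead of Alder; Ivy is ahead of Larch. Every pair is in the required order; nothing is violated.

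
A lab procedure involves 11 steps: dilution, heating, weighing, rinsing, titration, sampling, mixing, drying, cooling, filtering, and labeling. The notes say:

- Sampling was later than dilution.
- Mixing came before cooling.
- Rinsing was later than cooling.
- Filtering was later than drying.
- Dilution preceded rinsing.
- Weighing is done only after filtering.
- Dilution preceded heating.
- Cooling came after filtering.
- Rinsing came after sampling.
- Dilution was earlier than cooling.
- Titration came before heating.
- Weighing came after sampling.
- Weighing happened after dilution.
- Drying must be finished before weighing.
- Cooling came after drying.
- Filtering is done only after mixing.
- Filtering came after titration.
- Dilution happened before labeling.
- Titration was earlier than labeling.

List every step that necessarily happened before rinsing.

cooling, dilution, drying, filtering, mixing, sampling, titration

Directly stated before rinsing: cooling, dilution, and sampling.
Drying reaches rinsing via drying → cooling → rinsing.
Filtering reaches rinsing via filtering → cooling → rinsing.
Mixing reaches rinsing via mixing → cooling → rinsing.
Likewise titration reaches rinsing by chaining the stated constraints.
No chain forces labeling (or any of the others) ahead of rinsing.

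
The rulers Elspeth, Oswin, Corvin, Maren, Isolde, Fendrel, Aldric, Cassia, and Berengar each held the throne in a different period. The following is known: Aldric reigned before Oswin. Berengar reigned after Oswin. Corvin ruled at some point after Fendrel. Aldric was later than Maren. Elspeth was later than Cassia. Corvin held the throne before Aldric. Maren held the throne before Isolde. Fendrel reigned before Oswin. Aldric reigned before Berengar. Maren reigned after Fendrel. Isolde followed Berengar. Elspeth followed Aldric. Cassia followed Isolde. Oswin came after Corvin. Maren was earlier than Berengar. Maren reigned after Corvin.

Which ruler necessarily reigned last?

Every other ruler has a chain of constraints placing them before Elspeth, so Elspeth is last.

Elspeth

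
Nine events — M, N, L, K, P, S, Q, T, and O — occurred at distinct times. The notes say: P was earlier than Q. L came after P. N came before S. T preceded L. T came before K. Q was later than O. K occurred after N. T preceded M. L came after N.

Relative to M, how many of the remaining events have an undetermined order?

7

Forced before M: T.
That leaves K, L, N, O, P, Q, and S with no forced order relative to M — 7.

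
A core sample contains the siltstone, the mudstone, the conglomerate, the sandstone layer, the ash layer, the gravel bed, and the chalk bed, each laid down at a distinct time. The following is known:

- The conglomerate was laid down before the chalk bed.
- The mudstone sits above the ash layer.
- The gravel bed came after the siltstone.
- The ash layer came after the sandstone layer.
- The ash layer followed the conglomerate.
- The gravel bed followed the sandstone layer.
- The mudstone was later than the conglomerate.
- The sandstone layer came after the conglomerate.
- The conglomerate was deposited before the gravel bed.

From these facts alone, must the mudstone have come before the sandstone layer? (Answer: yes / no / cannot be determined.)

Tracing the constraints gives the sandstone layer → the ash layer → the mudstone, so the sandstone layer must come before the mudstone.
That means the mudstone cannot be before the sandstone layer.

no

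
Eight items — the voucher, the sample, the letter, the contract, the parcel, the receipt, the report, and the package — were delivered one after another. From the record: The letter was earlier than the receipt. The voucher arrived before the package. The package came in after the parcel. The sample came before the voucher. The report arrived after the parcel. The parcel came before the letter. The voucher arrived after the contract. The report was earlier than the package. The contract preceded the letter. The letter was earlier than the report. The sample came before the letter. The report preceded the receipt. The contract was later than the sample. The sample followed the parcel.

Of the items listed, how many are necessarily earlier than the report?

4

Directly stated before the report: the letter and the parcel.
The contract reaches the report via the contract → the letter → the report.
The sample reaches the report via the sample → the letter → the report.
That's the contract, the letter, the parcel, and the sample — 4 in all.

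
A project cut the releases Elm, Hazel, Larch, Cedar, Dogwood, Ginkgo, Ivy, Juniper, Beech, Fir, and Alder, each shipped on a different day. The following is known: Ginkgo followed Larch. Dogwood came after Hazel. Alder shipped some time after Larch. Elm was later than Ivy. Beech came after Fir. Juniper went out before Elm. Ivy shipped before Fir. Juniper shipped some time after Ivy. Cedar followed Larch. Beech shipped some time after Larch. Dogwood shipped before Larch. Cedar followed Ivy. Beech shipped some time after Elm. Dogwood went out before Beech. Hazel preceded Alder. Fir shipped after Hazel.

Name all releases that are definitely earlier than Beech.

Directly stated before Beech: Dogwood, Elm, Fir, and Larch.
Hazel reaches Beech via Hazel → Dogwood → Beech.
Ivy reaches Beech via Ivy → Elm → Beech.
Juniper reaches Beech via Juniper → Elm → Beech.
No chain forces Cedar (or any of the others) ahead of Beech.

Dogwood, Elm, Fir, Hazel, Ivy, Juniper, Larch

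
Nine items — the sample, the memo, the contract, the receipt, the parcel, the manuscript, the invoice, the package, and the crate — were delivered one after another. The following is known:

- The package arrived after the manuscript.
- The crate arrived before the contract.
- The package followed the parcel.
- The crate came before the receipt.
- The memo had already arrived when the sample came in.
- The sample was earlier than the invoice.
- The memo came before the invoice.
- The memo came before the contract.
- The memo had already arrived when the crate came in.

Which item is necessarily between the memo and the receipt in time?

Tracing the constraints gives the memo → the crate → the receipt, so the crate sits after the memo and before the receipt.
No other item is forced both after the memo and before the receipt.

the crate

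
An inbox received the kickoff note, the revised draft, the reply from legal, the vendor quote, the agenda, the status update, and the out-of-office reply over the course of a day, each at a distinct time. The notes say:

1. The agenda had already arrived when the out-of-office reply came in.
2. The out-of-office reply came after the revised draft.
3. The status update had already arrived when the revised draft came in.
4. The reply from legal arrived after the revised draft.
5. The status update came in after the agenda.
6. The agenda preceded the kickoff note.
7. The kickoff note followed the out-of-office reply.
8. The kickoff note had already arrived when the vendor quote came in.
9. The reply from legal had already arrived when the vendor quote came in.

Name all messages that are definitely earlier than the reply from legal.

the agenda, the revised draft, the status update

Directly stated before the reply from legal: the revised draft.
The agenda reaches the reply from legal via the agenda → the status update → the revised draft → the reply from legal.
The status update reaches the reply from legal via the status update → the revised draft → the reply from legal.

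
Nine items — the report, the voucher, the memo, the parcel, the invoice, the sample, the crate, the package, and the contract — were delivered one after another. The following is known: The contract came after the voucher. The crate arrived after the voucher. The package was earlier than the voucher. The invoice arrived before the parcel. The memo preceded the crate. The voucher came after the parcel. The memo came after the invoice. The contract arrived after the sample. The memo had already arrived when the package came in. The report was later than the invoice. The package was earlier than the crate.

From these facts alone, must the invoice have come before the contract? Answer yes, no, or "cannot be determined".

yes

Chain the constraints: the invoice → the parcel → the voucher → the contract. Each link is directly stated, so the invoice comes before the contract.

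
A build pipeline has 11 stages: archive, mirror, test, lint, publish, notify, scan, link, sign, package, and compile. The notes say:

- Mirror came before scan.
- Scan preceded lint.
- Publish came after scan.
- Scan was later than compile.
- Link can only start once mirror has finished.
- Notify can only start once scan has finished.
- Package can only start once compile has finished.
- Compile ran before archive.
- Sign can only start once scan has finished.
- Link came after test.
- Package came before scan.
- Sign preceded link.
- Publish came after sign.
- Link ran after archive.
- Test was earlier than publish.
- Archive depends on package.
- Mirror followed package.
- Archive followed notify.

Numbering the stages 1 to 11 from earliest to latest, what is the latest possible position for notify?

9

Notify must come before archive and link — 2 stages forced after it.
Everything else can be placed before notify in some valid order, so notify can sit as late as position 11 − 2 = 9.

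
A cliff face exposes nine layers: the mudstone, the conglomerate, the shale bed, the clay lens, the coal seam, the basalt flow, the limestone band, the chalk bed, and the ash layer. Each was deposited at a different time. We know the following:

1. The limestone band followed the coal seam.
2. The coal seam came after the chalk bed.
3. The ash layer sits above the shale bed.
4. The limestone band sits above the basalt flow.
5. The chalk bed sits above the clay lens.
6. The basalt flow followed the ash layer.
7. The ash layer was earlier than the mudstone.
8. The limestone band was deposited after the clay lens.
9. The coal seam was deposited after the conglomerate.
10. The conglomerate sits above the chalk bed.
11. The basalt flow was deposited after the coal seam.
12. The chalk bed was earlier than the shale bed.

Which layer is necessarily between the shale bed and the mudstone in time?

the ash layer

Tracing the constraints gives the shale bed → the ash layer → the mudstone, so the ash layer sits after the shale bed and before the mudstone.
No other layer is forced both after the shale bed and before the mudstone.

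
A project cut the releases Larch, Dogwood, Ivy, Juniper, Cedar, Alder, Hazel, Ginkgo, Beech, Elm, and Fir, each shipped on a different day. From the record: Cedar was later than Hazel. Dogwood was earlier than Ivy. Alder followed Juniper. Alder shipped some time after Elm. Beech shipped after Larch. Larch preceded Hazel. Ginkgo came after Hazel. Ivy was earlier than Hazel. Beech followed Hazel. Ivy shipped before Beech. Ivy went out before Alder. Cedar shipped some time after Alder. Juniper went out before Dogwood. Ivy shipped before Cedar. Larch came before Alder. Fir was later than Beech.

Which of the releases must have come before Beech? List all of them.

Directly stated before Beech: Hazel, Ivy, and Larch.
Dogwood reaches Beech via Dogwood → Ivy → Beech.
Juniper reaches Beech via Juniper → Dogwood → Ivy → Beech.
No chain forces Alder (or any of the others) ahead of Beech.

Dogwood, Hazel, Ivy, Juniper, Larch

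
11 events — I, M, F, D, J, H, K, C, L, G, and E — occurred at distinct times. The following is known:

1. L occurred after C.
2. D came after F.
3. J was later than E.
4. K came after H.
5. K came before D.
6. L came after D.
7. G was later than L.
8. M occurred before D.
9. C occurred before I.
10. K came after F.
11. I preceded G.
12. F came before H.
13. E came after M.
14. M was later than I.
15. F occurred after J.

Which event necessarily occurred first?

C has a chain of constraints placing it before every other event, so C must be first.

C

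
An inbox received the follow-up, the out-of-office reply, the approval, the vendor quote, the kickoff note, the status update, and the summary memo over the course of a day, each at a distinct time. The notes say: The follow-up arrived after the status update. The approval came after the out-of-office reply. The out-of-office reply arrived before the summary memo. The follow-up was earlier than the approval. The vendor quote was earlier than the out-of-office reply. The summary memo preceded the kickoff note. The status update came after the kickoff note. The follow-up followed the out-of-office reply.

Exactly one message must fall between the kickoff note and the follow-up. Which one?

the status update

Tracing the constraints gives the kickoff note → the status update → the follow-up, so the status update sits after the kickoff note and before the follow-up.
No other message is forced both after the kickoff note and before the follow-up.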